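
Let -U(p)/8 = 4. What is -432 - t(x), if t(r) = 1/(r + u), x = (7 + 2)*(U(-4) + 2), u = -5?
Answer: -118799/275 ≈ -432.00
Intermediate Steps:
U(p) = -32 (U(p) = -8*4 = -32)
x = -270 (x = (7 + 2)*(-32 + 2) = 9*(-30) = -270)
t(r) = 1/(-5 + r) (t(r) = 1/(r - 5) = 1/(-5 + r))
-432 - t(x) = -432 - 1/(-5 - 270) = -432 - 1/(-275) = -432 - 1*(-1/275) = -432 + 1/275 = -118799/275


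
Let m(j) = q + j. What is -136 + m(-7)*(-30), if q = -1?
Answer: 104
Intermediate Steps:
m(j) = -1 + j
-136 + m(-7)*(-30) = -136 + (-1 - 7)*(-30) = -136 - 8*(-30) = -136 + 240 = 104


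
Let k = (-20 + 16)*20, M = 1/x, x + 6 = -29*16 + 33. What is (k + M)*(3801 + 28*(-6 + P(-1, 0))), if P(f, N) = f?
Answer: -126034405/437 ≈ -2.8841e+5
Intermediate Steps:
x = -437 (x = -6 + (-29*16 + 33) = -6 + (-464 + 33) = -6 - 431 = -437)
M = -1/437 (M = 1/(-437) = -1/437 ≈ -0.0022883)
k = -80 (k = -4*20 = -80)
(k + M)*(3801 + 28*(-6 + P(-1, 0))) = (-80 - 1/437)*(3801 + 28*(-6 - 1)) = -34961*(3801 + 28*(-7))/437 = -34961*(3801 - 196)/437 = -34961/437*3605 = -126034405/437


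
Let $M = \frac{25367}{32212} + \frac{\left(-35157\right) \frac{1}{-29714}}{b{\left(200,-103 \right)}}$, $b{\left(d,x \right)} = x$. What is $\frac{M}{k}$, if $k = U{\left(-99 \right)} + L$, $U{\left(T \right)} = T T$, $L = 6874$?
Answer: $\frac{7650429163}{164392453322420} \approx 4.6538 \cdot 10^{-5}$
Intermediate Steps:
$U{\left(T \right)} = T^{2}$
$M = \frac{38252145815}{49293089452}$ ($M = \frac{25367}{32212} + \frac{\left(-35157\right) \frac{1}{-29714}}{-103} = 25367 \cdot \frac{1}{32212} + \left(-35157\right) \left(- \frac{1}{29714}\right) \left(- \frac{1}{103}\right) = \frac{25367}{32212} + \frac{35157}{29714} \left(- \frac{1}{103}\right) = \frac{25367}{32212} - \frac{35157}{3060542} = \frac{38252145815}{49293089452} \approx 0.77601$)
$k = 16675$ ($k = \left(-99\right)^{2} + 6874 = 9801 + 6874 = 16675$)
$\frac{M}{k} = \frac{38252145815}{49293089452 \cdot 16675} = \frac{38252145815}{49293089452} \cdot \frac{1}{16675} = \frac{7650429163}{164392453322420}$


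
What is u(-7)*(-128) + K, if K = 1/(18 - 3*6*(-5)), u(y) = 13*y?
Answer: 1257985/108 ≈ 11648.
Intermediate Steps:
K = 1/108 (K = 1/(18 - 18*(-5)) = 1/(18 + 90) = 1/108 ≈ 0.0092593)
u(-7)*(-128) + K = (13*(-7))*(-128) + 1/108 = -91*(-128) + 1/108 = 11648 + 1/108 = 1257985/108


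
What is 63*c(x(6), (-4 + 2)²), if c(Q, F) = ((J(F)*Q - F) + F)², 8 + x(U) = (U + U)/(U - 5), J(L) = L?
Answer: 16128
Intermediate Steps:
x(U) = -8 + 2*U/(-5 + U) (x(U) = -8 + (U + U)/(U - 5) = -8 + (2*U)/(-5 + U) = -8 + 2*U/(-5 + U))
c(Q, F) = F²*Q² (c(Q, F) = ((F*Q - F) + F)² = ((-F + F*Q) + F)² = (F*Q)² = F²*Q²)
63*c(x(6), (-4 + 2)²) = 63*(((-4 + 2)²)²*(2*(20 - 3*6)/(-5 + 6))²) = 63*(((-2)²)²*(2*(20 - 18)/1)²) = 63*(4²*(2*1*2)²) = 63*(16*4²) = 63*(16*16) = 63*256 = 16128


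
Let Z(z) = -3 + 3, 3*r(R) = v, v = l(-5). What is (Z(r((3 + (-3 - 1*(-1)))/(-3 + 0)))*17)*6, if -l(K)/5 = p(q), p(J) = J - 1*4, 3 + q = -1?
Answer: 0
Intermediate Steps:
q = -4 (q = -3 - 1 = -4)
p(J) = -4 + J (p(J) = J - 4 = -4 + J)
l(K) = 40 (l(K) = -5*(-4 - 4) = -5*(-8) = 40)
v = 40
r(R) = 40/3 (r(R) = (⅓)*40 = 40/3)
Z(z) = 0
(Z(r((3 + (-3 - 1*(-1)))/(-3 + 0)))*17)*6 = (0*17)*6 = 0*6 = 0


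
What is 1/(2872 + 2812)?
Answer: 1/5684 ≈ 0.00017593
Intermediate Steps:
1/(2872 + 2812) = 1/5684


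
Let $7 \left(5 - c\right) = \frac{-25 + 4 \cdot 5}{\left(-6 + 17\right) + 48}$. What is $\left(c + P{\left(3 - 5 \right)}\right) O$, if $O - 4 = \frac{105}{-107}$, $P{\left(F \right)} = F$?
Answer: $\frac{401812}{44191} \approx 9.0926$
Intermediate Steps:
$O = \frac{323}{107}$ ($O = 4 + \frac{105}{-107} = 4 + 105 \left(- \frac{1}{107}\right) = 4 - \frac{105}{107} = \frac{323}{107} \approx 3.0187$)
$c = \frac{2070}{413}$ ($c = 5 - \frac{\left(-25 + 4 \cdot 5\right) \frac{1}{\left(-6 + 17\right) + 48}}{7} = 5 - \frac{\left(-25 + 20\right) \frac{1}{11 + 48}}{7} = 5 - \frac{\left(-5\right) \frac{1}{59}}{7} = 5 - - \frac{5}{413} = 5 + \frac{5}{413} = \frac{2070}{413} \approx 5.0121$)
$\left(c + P{\left(3 - 5 \right)}\right) O = \left(\frac{2070}{413} + \left(3 - 5\right)\right) \frac{323}{107} = \left(\frac{2070}{413} - 2\right) \frac{323}{107} = \frac{1244}{413} \cdot \frac{323}{107} = \frac{401812}{44191}$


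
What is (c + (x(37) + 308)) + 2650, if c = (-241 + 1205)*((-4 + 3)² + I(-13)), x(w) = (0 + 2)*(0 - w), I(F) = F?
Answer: -8684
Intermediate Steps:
x(w) = -2*w (x(w) = 2*(-w) = -2*w)
c = -11568 (c = (-241 + 1205)*((-4 + 3)² - 13) = 964*((-1)² - 13) = 964*(1 - 13) = 964*(-12) = -11568)
(c + (x(37) + 308)) + 2650 = (-11568 + (-2*37 + 308)) + 2650 = (-11568 + (-74 + 308)) + 2650 = (-11568 + 234) + 2650 = -11334 + 2650 = -8684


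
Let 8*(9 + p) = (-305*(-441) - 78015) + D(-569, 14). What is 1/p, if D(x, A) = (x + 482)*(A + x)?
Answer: 8/104703 ≈ 7.6407e-5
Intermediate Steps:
D(x, A) = (482 + x)*(A + x)
p = 104703/8 (p = -9 + ((-305*(-441) - 78015) + ((-569)² + 482*14 + 482*(-569) + 14*(-569)))/8 = -9 + ((134505 - 78015) + (323761 + 6748 - 274258 - 7966))/8 = -9 + (56490 + 48285)/8 = -9 + (⅛)*104775 = -9 + 104775/8 = 104703/8 ≈ 13088.)
1/p = 1/(104703/8) = 8/104703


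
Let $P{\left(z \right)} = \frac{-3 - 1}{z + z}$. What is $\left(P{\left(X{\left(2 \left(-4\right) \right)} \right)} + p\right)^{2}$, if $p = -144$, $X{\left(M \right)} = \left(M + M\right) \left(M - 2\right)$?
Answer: $\frac{132733441}{6400} \approx 20740.0$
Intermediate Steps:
$X{\left(M \right)} = 2 M \left(-2 + M\right)$
$P{\left(z \right)} = - \frac{2}{z}$ ($P{\left(z \right)} = - \frac{4}{2 z} = - 4 \frac{1}{2 z} = - \frac{2}{z}$)
$\left(P{\left(X{\left(2 \left(-4\right) \right)} \right)} + p\right)^{2} = \left(- \frac{2}{2 \cdot 2 \left(-4\right) \left(-2 + 2 \left(-4\right)\right)} - 144\right)^{2} = \left(- \frac{2}{2 \left(-8\right) \left(-2 - 8\right)} - 144\right)^{2} = \left(- \frac{2}{2 \left(-8\right) \left(-10\right)} - 144\right)^{2} = \left(- \frac{2}{160} - 144\right)^{2} = \left(\left(-2\right) \frac{1}{160} - 144\right)^{2} = \left(- \frac{1}{80} - 144\right)^{2} = \left(- \frac{11521}{80}\right)^{2} = \frac{132733441}{6400}$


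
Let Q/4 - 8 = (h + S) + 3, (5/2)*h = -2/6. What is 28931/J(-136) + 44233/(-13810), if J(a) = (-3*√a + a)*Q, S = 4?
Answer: 7*(-16909644*√34 + 811360739*I)/(12318520*(-68*I + 3*√34)) ≈ -6.5582 + 0.86312*I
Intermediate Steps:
h = -2/15 (h = 2*(-2/6)/5 = 2*(-2*⅙)/5 = (⅖)*(-⅓) = -2/15 ≈ -0.13333)
Q = 892/15 (Q = 32 + 4*((-2/15 + 4) + 3) = 32 + 4*(58/15 + 3) = 32 + 4*(103/15) = 32 + 412/15 = 892/15 ≈ 59.467)
J(a) = -892*√a/5 + 892*a/15 (J(a) = (-3*√a + a)*(892/15) = (a - 3*√a)*(892/15) = -892*√a/5 + 892*a/15)
28931/J(-136) + 44233/(-13810) = 28931/(-1784*I*√34/5 + (892/15)*(-136)) + 44233/(-13810) = 28931/(-1784*I*√34/5 - 121312/15) + 44233*(-1/13810) = 28931/(-1784*I*√34/5 - 121312/15) - 44233/13810 = 28931/(-121312/15 - 1784*I*√34/5) - 44233/13810 = -44233/13810 + 28931/(-121312/15 - 1784*I*√34/5)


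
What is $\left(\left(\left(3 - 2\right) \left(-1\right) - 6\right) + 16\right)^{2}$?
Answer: $81$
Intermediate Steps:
$\left(\left(\left(3 - 2\right) \left(-1\right) - 6\right) + 16\right)^{2} = \left(\left(1 \left(-1\right) - 6\right) + 16\right)^{2} = \left(\left(-1 - 6\right) + 16\right)^{2} = \left(-7 + 16\right)^{2} = 9^{2} = 81$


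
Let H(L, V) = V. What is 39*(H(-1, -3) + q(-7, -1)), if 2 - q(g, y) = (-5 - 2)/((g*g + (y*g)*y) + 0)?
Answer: -65/2 ≈ -32.500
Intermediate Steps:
q(g, y) = 2 + 7/(g² + g*y²) (q(g, y) = 2 - (-5 - 2)/((g*g + (y*g)*y) + 0) = 2 - (-7)/((g² + (g*y)*y) + 0) = 2 - (-7)/((g² + g*y²) + 0) = 2 - (-7)/(g² + g*y²) = 2 + 7/(g² + g*y²))
39*(H(-1, -3) + q(-7, -1)) = 39*(-3 + (7 + 2*(-7)² + 2*(-7)*(-1)²)/((-7)*(-7 + (-1)²))) = 39*(-3 - (7 + 2*49 + 2*(-7)*1)/(7*(-7 + 1))) = 39*(-3 - ⅐*(7 + 98 - 14)/(-6)) = 39*(-3 - ⅐*(-⅙)*91) = 39*(-3 + 13/6) = 39*(-⅚) = -65/2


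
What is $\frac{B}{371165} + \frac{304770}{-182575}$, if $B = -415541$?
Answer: $- \frac{1511898841}{542123599} \approx -2.7888$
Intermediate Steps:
$\frac{B}{371165} + \frac{304770}{-182575} = - \frac{415541}{371165} + \frac{304770}{-182575} = \left(-415541\right) \frac{1}{371165} + 304770 \left(- \frac{1}{182575}\right) = - \frac{415541}{371165} - \frac{60954}{36515} = - \frac{1511898841}{542123599}$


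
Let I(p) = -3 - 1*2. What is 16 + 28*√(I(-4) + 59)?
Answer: 16 + 84*√6 ≈ 221.76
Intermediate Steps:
I(p) = -5 (I(p) = -3 - 2 = -5)
16 + 28*√(I(-4) + 59) = 16 + 28*√(-5 + 59) = 16 + 28*√54 = 16 + 28*(3*√6) = 16 + 84*√6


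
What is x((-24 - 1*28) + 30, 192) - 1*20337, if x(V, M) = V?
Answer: -20359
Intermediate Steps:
x((-24 - 1*28) + 30, 192) - 1*20337 = ((-24 - 1*28) + 30) - 1*20337 = ((-24 - 28) + 30) - 20337 = (-52 + 30) - 20337 = -22 - 20337 = -20359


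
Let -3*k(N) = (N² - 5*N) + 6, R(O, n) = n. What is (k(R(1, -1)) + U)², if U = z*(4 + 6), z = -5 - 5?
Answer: 10816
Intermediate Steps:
z = -10
k(N) = -2 - N²/3 + 5*N/3 (k(N) = -((N² - 5*N) + 6)/3 = -(6 + N² - 5*N)/3 = -2 - N²/3 + 5*N/3)
U = -100 (U = -10*(4 + 6) = -10*10 = -100)
(k(R(1, -1)) + U)² = ((-2 - ⅓*(-1)² + (5/3)*(-1)) - 100)² = ((-2 - ⅓*1 - 5/3) - 100)² = ((-2 - ⅓ - 5/3) - 100)² = (-4 - 100)² = (-104)² = 10816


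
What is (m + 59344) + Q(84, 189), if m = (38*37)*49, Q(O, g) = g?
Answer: 128427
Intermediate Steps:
m = 68894 (m = 1406*49 = 68894)
(m + 59344) + Q(84, 189) = (68894 + 59344) + 189 = 128238 + 189 = 128427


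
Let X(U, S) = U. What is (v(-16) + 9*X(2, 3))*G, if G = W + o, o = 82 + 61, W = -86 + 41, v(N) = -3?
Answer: 1470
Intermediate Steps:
W = -45
o = 143
G = 98 (G = -45 + 143 = 98)
(v(-16) + 9*X(2, 3))*G = (-3 + 9*2)*98 = (-3 + 18)*98 = 15*98 = 1470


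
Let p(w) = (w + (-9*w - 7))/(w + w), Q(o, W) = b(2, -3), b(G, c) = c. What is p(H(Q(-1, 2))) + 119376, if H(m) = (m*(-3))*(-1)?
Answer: 2148703/18 ≈ 1.1937e+5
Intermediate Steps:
Q(o, W) = -3
H(m) = 3*m (H(m) = -3*m*(-1) = 3*m)
p(w) = (-7 - 8*w)/(2*w) (p(w) = (w + (-7 - 9*w))/((2*w)) = (-7 - 8*w)*(1/(2*w)) = (-7 - 8*w)/(2*w))
p(H(Q(-1, 2))) + 119376 = (-4 - 7/(2*(3*(-3)))) + 119376 = (-4 - 7/2/(-9)) + 119376 = (-4 - 7/2*(-1/9)) + 119376 = (-4 + 7/18) + 119376 = -65/18 + 119376 = 2148703/18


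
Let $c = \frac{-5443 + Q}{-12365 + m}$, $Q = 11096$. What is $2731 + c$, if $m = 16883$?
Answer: $\frac{12344311}{4518} \approx 2732.3$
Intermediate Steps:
$c = \frac{5653}{4518}$ ($c = \frac{-5443 + 11096}{-12365 + 16883} = \frac{5653}{4518} \approx 1.2512$)
$2731 + c = 2731 + \frac{5653}{4518} = \frac{12344311}{4518}$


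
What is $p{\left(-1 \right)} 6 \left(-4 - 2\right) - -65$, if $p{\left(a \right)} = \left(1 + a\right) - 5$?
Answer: $245$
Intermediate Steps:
$p{\left(a \right)} = -4 + a$
$p{\left(-1 \right)} 6 \left(-4 - 2\right) - -65 = \left(-4 - 1\right) 6 \left(-4 - 2\right) - -65 = - 5 \cdot 6 \left(-6\right) + 65 = \left(-5\right) \left(-36\right) + 65 = 180 + 65 = 245$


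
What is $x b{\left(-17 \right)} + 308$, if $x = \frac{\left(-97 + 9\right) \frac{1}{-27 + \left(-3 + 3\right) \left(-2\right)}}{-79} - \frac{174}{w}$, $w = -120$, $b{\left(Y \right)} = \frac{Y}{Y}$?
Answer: $\frac{13199377}{42660} \approx 309.41$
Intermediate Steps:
$b{\left(Y \right)} = 1$
$x = \frac{60097}{42660}$ ($x = \frac{\left(-97 + 9\right) \frac{1}{-27 + \left(-3 + 3\right) \left(-2\right)}}{-79} - \frac{174}{-120} = - \frac{88}{-27 + 0 \left(-2\right)} \left(- \frac{1}{79}\right) - - \frac{29}{20} = - \frac{88}{-27 + 0} \left(- \frac{1}{79}\right) + \frac{29}{20} = - \frac{88}{-27} \left(- \frac{1}{79}\right) + \frac{29}{20} = \left(-88\right) \left(- \frac{1}{27}\right) \left(- \frac{1}{79}\right) + \frac{29}{20} = \frac{88}{27} \left(- \frac{1}{79}\right) + \frac{29}{20} = - \frac{88}{2133} + \frac{29}{20} = \frac{60097}{42660} \approx 1.4087$)
$x b{\left(-17 \right)} + 308 = \frac{60097}{42660} \cdot 1 + 308 = \frac{60097}{42660} + 308 = \frac{13199377}{42660}$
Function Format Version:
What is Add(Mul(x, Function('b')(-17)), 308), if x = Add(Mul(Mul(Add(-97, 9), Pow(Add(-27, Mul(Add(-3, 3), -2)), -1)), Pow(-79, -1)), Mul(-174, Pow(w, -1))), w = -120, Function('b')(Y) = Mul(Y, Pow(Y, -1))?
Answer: Rational(13199377, 42660) ≈ 309.41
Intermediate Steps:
Function('b')(Y) = 1
x = Rational(60097, 42660) (x = Add(Mul(Mul(Add(-97, 9), Pow(Add(-27, Mul(Add(-3, 3), -2)), -1)), Pow(-79, -1)), Mul(-174, Pow(-120, -1))) = Add(Mul(Mul(-88, Pow(Add(-27, Mul(0, -2)), -1)), Rational(-1, 79)), Mul(-174, Rational(-1, 120))) = Add(Mul(Mul(-88, Pow(Add(-27, 0), -1)), Rational(-1, 79)), Rational(29, 20)) = Add(Mul(Mul(-88, Pow(-27, -1)), Rational(-1, 79)), Rational(29, 20)) = Add(Mul(Mul(-88, Rational(-1, 27)), Rational(-1, 79)), Rational(29, 20)) = Add(Mul(Rational(88, 27), Rational(-1, 79)), Rational(29, 20)) = Add(Rational(-88, 2133), Rational(29, 20)) = Rational(60097, 42660) ≈ 1.4087)
Add(Mul(x, Function('b')(-17)), 308) = Add(Mul(Rational(60097, 42660), 1), 308) = Add(Rational(60097, 42660), 308) = Rational(13199377, 42660)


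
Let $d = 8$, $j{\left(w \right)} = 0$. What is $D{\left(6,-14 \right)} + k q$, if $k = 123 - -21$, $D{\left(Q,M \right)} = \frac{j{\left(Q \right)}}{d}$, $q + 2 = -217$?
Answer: $-31536$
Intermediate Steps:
$q = -219$ ($q = -2 - 217 = -219$)
$D{\left(Q,M \right)} = 0$ ($D{\left(Q,M \right)} = \frac{0}{8} = 0 \cdot \frac{1}{8} = 0$)
$k = 144$ ($k = 123 + 21 = 144$)
$D{\left(6,-14 \right)} + k q = 0 + 144 \left(-219\right) = 0 - 31536 = -31536$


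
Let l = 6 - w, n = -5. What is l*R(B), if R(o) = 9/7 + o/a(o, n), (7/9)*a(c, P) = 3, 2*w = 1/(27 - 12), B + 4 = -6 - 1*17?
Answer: -716/21 ≈ -34.095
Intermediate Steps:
B = -27 (B = -4 + (-6 - 1*17) = -4 + (-6 - 17) = -4 - 23 = -27)
w = 1/30 (w = 1/(2*(27 - 12)) = (½)/15 = (½)*(1/15) = 1/30 ≈ 0.033333)
a(c, P) = 27/7 (a(c, P) = (9/7)*3 = 27/7)
l = 179/30 (l = 6 - 1*1/30 = 6 - 1/30 = 179/30 ≈ 5.9667)
R(o) = 9/7 + 7*o/27 (R(o) = 9/7 + o/(27/7) = 9*(⅐) + o*(7/27) = 9/7 + 7*o/27)
l*R(B) = 179*(9/7 + (7/27)*(-27))/30 = 179*(9/7 - 7)/30 = (179/30)*(-40/7) = -716/21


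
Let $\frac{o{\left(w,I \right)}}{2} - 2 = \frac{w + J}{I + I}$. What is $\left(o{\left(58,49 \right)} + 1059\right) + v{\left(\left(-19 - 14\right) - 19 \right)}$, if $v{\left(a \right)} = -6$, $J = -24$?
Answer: $\frac{51827}{49} \approx 1057.7$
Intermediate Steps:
$o{\left(w,I \right)} = 4 + \frac{-24 + w}{I}$ ($o{\left(w,I \right)} = 4 + 2 \frac{w - 24}{I + I} = 4 + 2 \frac{-24 + w}{2 I} = 4 + \frac{-24 + w}{I}$)
$\left(o{\left(58,49 \right)} + 1059\right) + v{\left(\left(-19 - 14\right) - 19 \right)} = \left(\frac{-24 + 58 + 4 \cdot 49}{49} + 1059\right) - 6 = \left(\frac{-24 + 58 + 196}{49} + 1059\right) - 6 = \left(\frac{1}{49} \cdot 230 + 1059\right) - 6 = \left(\frac{230}{49} + 1059\right) - 6 = \frac{52121}{49} - 6 = \frac{51827}{49}$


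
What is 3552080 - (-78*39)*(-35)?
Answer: 3445610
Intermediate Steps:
3552080 - (-78*39)*(-35) = 3552080 - (-3042)*(-35) = 3552080 - 1*106470 = 3552080 - 106470 = 3445610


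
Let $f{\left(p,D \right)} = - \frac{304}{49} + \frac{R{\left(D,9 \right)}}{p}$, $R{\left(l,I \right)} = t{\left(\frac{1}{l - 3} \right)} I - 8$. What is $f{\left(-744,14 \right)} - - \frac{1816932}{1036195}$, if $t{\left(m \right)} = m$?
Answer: $- \frac{1845356929763}{415530774120} \approx -4.441$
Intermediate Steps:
$R{\left(l,I \right)} = -8 + \frac{I}{-3 + l}$ ($R{\left(l,I \right)} = \frac{I}{l - 3} - 8 = \frac{I}{-3 + l} - 8 = -8 + \frac{I}{-3 + l}$)
$f{\left(p,D \right)} = - \frac{304}{49} + \frac{33 - 8 D}{p \left(-3 + D\right)}$ ($f{\left(p,D \right)} = - \frac{304}{49} + \frac{\frac{1}{-3 + D} \left(24 + 9 - 8 D\right)}{p} = \left(-304\right) \frac{1}{49} + \frac{\frac{1}{-3 + D} \left(33 - 8 D\right)}{p} = - \frac{304}{49} + \frac{33 - 8 D}{p \left(-3 + D\right)}$)
$f{\left(-744,14 \right)} - - \frac{1816932}{1036195} = \frac{1617 - 5488 - - 226176 \left(-3 + 14\right)}{49 \left(-744\right) \left(-3 + 14\right)} - - \frac{1816932}{1036195} = \frac{1}{49} \left(- \frac{1}{744}\right) \frac{1}{11} \left(1617 - 5488 - \left(-226176\right) 11\right) - \left(-1816932\right) \frac{1}{1036195} = \frac{1}{49} \left(- \frac{1}{744}\right) \frac{1}{11} \left(1617 - 5488 + 2487936\right) - - \frac{1816932}{1036195} = \frac{1}{49} \left(- \frac{1}{744}\right) \frac{1}{11} \cdot 2484065 + \frac{1816932}{1036195} = - \frac{2484065}{401016} + \frac{1816932}{1036195} = - \frac{1845356929763}{415530774120}$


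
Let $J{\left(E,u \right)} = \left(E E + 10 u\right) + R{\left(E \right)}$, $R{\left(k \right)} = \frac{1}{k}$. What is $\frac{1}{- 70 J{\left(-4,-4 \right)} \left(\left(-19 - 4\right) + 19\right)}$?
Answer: $- \frac{1}{6790} \approx -0.00014728$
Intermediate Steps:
$J{\left(E,u \right)} = \frac{1}{E} + E^{2} + 10 u$ ($J{\left(E,u \right)} = \left(E E + 10 u\right) + \frac{1}{E} = \left(E^{2} + 10 u\right) + \frac{1}{E} = \frac{1}{E} + E^{2} + 10 u$)
$\frac{1}{- 70 J{\left(-4,-4 \right)} \left(\left(-19 - 4\right) + 19\right)} = \frac{1}{- 70 \left(\frac{1}{-4} + \left(-4\right)^{2} + 10 \left(-4\right)\right) \left(\left(-19 - 4\right) + 19\right)} = \frac{1}{- 70 \left(- \frac{1}{4} + 16 - 40\right) \left(-23 + 19\right)} = \frac{1}{\left(-70\right) \left(- \frac{97}{4}\right) \left(-4\right)} = \frac{1}{\frac{3395}{2} \left(-4\right)} = \frac{1}{-6790} = - \frac{1}{6790}$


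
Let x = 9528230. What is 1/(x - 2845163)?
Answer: 1/6683067 ≈ 1.4963e-7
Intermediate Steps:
1/(x - 2845163) = 1/(9528230 - 2845163) = 1/6683067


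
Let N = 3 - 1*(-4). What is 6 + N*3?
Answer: 27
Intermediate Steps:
N = 7 (N = 3 + 4 = 7)
6 + N*3 = 6 + 7*3 = 6 + 21 = 27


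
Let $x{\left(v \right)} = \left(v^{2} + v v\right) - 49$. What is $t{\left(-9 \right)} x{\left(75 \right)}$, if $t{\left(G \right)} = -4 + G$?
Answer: $-145613$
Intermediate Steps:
$x{\left(v \right)} = -49 + 2 v^{2}$ ($x{\left(v \right)} = \left(v^{2} + v^{2}\right) - 49 = 2 v^{2} - 49 = -49 + 2 v^{2}$)
$t{\left(-9 \right)} x{\left(75 \right)} = \left(-4 - 9\right) \left(-49 + 2 \cdot 75^{2}\right) = - 13 \left(-49 + 2 \cdot 5625\right) = - 13 \left(-49 + 11250\right) = \left(-13\right) 11201 = -145613$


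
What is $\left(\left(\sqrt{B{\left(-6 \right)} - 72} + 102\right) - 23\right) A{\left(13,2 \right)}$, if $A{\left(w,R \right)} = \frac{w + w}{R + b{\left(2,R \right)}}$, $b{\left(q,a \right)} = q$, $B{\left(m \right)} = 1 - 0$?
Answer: $\frac{1027}{2} + \frac{13 i \sqrt{71}}{2} \approx 513.5 + 54.77 i$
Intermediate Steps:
$B{\left(m \right)} = 1$ ($B{\left(m \right)} = 1 + 0 = 1$)
$A{\left(w,R \right)} = \frac{2 w}{2 + R}$ ($A{\left(w,R \right)} = \frac{w + w}{R + 2} = \frac{2 w}{2 + R}$)
$\left(\left(\sqrt{B{\left(-6 \right)} - 72} + 102\right) - 23\right) A{\left(13,2 \right)} = \left(\left(\sqrt{1 - 72} + 102\right) - 23\right) 2 \cdot 13 \frac{1}{2 + 2} = \left(\left(\sqrt{-71} + 102\right) - 23\right) 2 \cdot 13 \cdot \frac{1}{4} = \left(\left(i \sqrt{71} + 102\right) - 23\right) 2 \cdot 13 \cdot \frac{1}{4} = \left(\left(102 + i \sqrt{71}\right) - 23\right) \frac{13}{2} = \left(79 + i \sqrt{71}\right) \frac{13}{2} = \frac{1027}{2} + \frac{13 i \sqrt{71}}{2}$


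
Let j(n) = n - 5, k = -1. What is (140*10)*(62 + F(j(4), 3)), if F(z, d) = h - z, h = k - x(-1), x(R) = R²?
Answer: 85400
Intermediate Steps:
j(n) = -5 + n
h = -2 (h = -1 - 1*(-1)² = -1 - 1*1 = -1 - 1 = -2)
F(z, d) = -2 - z
(140*10)*(62 + F(j(4), 3)) = (140*10)*(62 + (-2 - (-5 + 4))) = 1400*(62 + (-2 - 1*(-1))) = 1400*(62 + (-2 + 1)) = 1400*(62 - 1) = 1400*61 = 85400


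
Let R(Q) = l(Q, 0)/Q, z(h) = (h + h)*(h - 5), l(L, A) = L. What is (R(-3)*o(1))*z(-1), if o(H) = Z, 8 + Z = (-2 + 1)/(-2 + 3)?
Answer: -108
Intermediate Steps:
Z = -9 (Z = -8 + (-2 + 1)/(-2 + 3) = -8 - 1/1 = -8 - 1*1 = -8 - 1 = -9)
z(h) = 2*h*(-5 + h) (z(h) = (2*h)*(-5 + h) = 2*h*(-5 + h))
R(Q) = 1 (R(Q) = Q/Q = 1)
o(H) = -9
(R(-3)*o(1))*z(-1) = (1*(-9))*(2*(-1)*(-5 - 1)) = -18*(-1)*(-6) = -9*12 = -108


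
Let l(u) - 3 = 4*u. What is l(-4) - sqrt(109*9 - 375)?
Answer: -13 - sqrt(606) ≈ -37.617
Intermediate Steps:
l(u) = 3 + 4*u
l(-4) - sqrt(109*9 - 375) = (3 + 4*(-4)) - sqrt(109*9 - 375) = (3 - 16) - sqrt(981 - 375) = -13 - sqrt(606)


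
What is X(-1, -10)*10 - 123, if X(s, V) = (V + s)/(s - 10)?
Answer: -113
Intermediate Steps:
X(s, V) = (V + s)/(-10 + s)
X(-1, -10)*10 - 123 = ((-10 - 1)/(-10 - 1))*10 - 123 = (-11/(-11))*10 - 123 = -1/11*(-11)*10 - 123 = 1*10 - 123 = 10 - 123 = -113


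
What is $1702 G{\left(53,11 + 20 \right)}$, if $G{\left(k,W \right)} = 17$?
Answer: $28934$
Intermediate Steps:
$1702 G{\left(53,11 + 20 \right)} = 1702 \cdot 17 = 28934$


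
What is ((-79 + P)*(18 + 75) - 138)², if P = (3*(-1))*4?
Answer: 73977201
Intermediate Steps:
P = -12 (P = -3*4 = -12)
((-79 + P)*(18 + 75) - 138)² = ((-79 - 12)*(18 + 75) - 138)² = (-91*93 - 138)² = (-8463 - 138)² = (-8601)² = 73977201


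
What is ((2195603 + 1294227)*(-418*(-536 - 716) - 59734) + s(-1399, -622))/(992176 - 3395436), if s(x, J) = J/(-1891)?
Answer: -1529717044522841/2272282330 ≈ -6.7321e+5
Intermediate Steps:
s(x, J) = -J/1891 (s(x, J) = J*(-1/1891) = -J/1891)
((2195603 + 1294227)*(-418*(-536 - 716) - 59734) + s(-1399, -622))/(992176 - 3395436) = ((2195603 + 1294227)*(-418*(-536 - 716) - 59734) - 1/1891*(-622))/(992176 - 3395436) = (3489830*(-418*(-1252) - 59734) + 622/1891)/(-2403260) = (3489830*(523336 - 59734) + 622/1891)*(-1/2403260) = (3489830*463602 + 622/1891)*(-1/2403260) = (1617892167660 + 622/1891)*(-1/2403260) = (3059434089045682/1891)*(-1/2403260) = -1529717044522841/2272282330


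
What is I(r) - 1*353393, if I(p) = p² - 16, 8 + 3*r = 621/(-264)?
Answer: -24630363743/69696 ≈ -3.5340e+5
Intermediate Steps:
r = -911/264 (r = -8/3 + (621/(-264))/3 = -8/3 + (621*(-1/264))/3 = -8/3 + (⅓)*(-207/88) = -8/3 - 69/88 = -911/264 ≈ -3.4508)
I(p) = -16 + p²
I(r) - 1*353393 = (-16 + (-911/264)²) - 1*353393 = (-16 + 829921/69696) - 353393 = -285215/69696 - 353393 = -24630363743/69696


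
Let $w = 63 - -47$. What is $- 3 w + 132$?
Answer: $-198$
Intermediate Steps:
$w = 110$ ($w = 63 + 47 = 110$)
$- 3 w + 132 = \left(-3\right) 110 + 132 = -330 + 132 = -198$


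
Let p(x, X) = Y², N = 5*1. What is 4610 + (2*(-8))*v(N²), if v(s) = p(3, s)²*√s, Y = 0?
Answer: 4610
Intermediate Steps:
N = 5
p(x, X) = 0 (p(x, X) = 0² = 0)
v(s) = 0 (v(s) = 0²*√s = 0*√s = 0)
4610 + (2*(-8))*v(N²) = 4610 + (2*(-8))*0 = 4610 - 16*0 = 4610 + 0 = 4610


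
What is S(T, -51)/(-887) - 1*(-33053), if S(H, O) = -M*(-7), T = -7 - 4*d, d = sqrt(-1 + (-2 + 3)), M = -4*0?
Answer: 33053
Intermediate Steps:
M = 0
d = 0 (d = sqrt(-1 + 1) = sqrt(0) = 0)
T = -7 (T = -7 - 4*0 = -7 + 0 = -7)
S(H, O) = 0 (S(H, O) = -1*0*(-7) = 0*(-7) = 0)
S(T, -51)/(-887) - 1*(-33053) = 0/(-887) - 1*(-33053) = 0*(-1/887) + 33053 = 0 + 33053 = 33053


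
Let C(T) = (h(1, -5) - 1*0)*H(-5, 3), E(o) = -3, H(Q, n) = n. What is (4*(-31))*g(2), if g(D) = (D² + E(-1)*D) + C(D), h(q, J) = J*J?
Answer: -9052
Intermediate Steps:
h(q, J) = J²
C(T) = 75 (C(T) = ((-5)² - 1*0)*3 = (25 + 0)*3 = 25*3 = 75)
g(D) = 75 + D² - 3*D (g(D) = (D² - 3*D) + 75 = 75 + D² - 3*D)
(4*(-31))*g(2) = (4*(-31))*(75 + 2² - 3*2) = -124*(75 + 4 - 6) = -124*73 = -9052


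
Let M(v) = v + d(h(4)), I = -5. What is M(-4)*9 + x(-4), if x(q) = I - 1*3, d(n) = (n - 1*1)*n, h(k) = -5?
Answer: 226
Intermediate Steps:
d(n) = n*(-1 + n) (d(n) = (n - 1)*n = (-1 + n)*n = n*(-1 + n))
M(v) = 30 + v (M(v) = v - 5*(-1 - 5) = v - 5*(-6) = v + 30 = 30 + v)
x(q) = -8 (x(q) = -5 - 1*3 = -5 - 3 = -8)
M(-4)*9 + x(-4) = (30 - 4)*9 - 8 = 26*9 - 8 = 234 - 8 = 226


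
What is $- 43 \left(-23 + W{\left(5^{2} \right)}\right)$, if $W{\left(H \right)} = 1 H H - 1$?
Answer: $-25843$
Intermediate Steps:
$W{\left(H \right)} = -1 + H^{2}$ ($W{\left(H \right)} = H H - 1 = H^{2} - 1 = -1 + H^{2}$)
$- 43 \left(-23 + W{\left(5^{2} \right)}\right) = - 43 \left(-23 - \left(1 - \left(5^{2}\right)^{2}\right)\right) = - 43 \left(-23 - \left(1 - 25^{2}\right)\right) = - 43 \left(-23 + \left(-1 + 625\right)\right) = - 43 \left(-23 + 624\right) = \left(-43\right) 601 = -25843$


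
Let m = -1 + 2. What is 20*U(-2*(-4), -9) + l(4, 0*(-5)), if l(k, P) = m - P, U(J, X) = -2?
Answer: -39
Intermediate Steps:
m = 1
l(k, P) = 1 - P
20*U(-2*(-4), -9) + l(4, 0*(-5)) = 20*(-2) + (1 - 0*(-5)) = -40 + (1 - 1*0) = -40 + (1 + 0) = -40 + 1 = -39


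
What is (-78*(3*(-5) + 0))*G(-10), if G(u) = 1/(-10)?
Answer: -117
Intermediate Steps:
G(u) = -⅒
(-78*(3*(-5) + 0))*G(-10) = -78*(3*(-5) + 0)*(-⅒) = -78*(-15 + 0)*(-⅒) = -78*(-15)*(-⅒) = 1170*(-⅒) = -117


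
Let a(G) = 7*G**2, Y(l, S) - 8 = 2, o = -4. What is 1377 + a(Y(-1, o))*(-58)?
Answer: -39223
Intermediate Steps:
Y(l, S) = 10 (Y(l, S) = 8 + 2 = 10)
1377 + a(Y(-1, o))*(-58) = 1377 + (7*10**2)*(-58) = 1377 + (7*100)*(-58) = 1377 + 700*(-58) = 1377 - 40600 = -39223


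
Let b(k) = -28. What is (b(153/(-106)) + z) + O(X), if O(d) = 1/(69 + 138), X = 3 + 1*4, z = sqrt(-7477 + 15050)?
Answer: -5795/207 + sqrt(7573) ≈ 59.028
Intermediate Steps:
z = sqrt(7573) ≈ 87.023
X = 7 (X = 3 + 4 = 7)
O(d) = 1/207
(b(153/(-106)) + z) + O(X) = (-28 + sqrt(7573)) + 1/207 = -5795/207 + sqrt(7573)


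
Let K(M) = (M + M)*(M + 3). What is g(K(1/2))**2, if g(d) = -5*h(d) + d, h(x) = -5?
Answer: 3249/4 ≈ 812.25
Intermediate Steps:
K(M) = 2*M*(3 + M) (K(M) = (2*M)*(3 + M) = 2*M*(3 + M))
g(d) = 25 + d (g(d) = -5*(-5) + d = 25 + d)
g(K(1/2))**2 = (25 + 2*(3 + 1/2)/2)**2 = (25 + 2*(1/2)*(3 + 1/2))**2 = (25 + 2*(1/2)*(7/2))**2 = (25 + 7/2)**2 = (57/2)**2 = 3249/4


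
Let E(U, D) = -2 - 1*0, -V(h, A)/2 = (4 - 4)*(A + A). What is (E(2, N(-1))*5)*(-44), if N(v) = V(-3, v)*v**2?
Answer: 440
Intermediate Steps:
V(h, A) = 0 (V(h, A) = -2*(4 - 4)*(A + A) = -0*2*A = -2*0 = 0)
N(v) = 0 (N(v) = 0*v**2 = 0)
E(U, D) = -2 (E(U, D) = -2 + 0 = -2)
(E(2, N(-1))*5)*(-44) = -2*5*(-44) = -10*(-44) = 440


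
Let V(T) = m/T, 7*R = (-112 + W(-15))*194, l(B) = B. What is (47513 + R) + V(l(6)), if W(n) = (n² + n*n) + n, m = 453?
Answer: 791563/14 ≈ 56540.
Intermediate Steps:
W(n) = n + 2*n² (W(n) = (n² + n²) + n = 2*n² + n = n + 2*n²)
R = 62662/7 (R = ((-112 - 15*(1 + 2*(-15)))*194)/7 = ((-112 - 15*(1 - 30))*194)/7 = ((-112 - 15*(-29))*194)/7 = ((-112 + 435)*194)/7 = (323*194)/7 = (⅐)*62662 = 62662/7 ≈ 8951.7)
V(T) = 453/T
(47513 + R) + V(l(6)) = (47513 + 62662/7) + 453/6 = 395253/7 + 453*(⅙) = 395253/7 + 151/2 = 791563/14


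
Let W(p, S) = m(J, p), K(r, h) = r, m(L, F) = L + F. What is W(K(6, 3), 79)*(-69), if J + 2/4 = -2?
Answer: -483/2 ≈ -241.50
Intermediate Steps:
J = -5/2 (J = -½ - 2 = -5/2 ≈ -2.5000)
m(L, F) = F + L
W(p, S) = -5/2 + p (W(p, S) = p - 5/2 = -5/2 + p)
W(K(6, 3), 79)*(-69) = (-5/2 + 6)*(-69) = (7/2)*(-69) = -483/2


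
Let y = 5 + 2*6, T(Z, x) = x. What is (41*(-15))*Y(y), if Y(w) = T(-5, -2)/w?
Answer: 1230/17 ≈ 72.353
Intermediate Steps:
y = 17 (y = 5 + 12 = 17)
Y(w) = -2/w
(41*(-15))*Y(y) = (41*(-15))*(-2/17) = -(-1230)/17 = -615*(-2/17) = 1230/17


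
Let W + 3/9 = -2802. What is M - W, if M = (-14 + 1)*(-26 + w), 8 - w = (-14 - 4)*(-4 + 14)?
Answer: 2089/3 ≈ 696.33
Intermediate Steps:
w = 188 (w = 8 - (-14 - 4)*(-4 + 14) = 8 - (-18)*10 = 8 - 1*(-180) = 8 + 180 = 188)
W = -8407/3 (W = -⅓ - 2802 = -8407/3 ≈ -2802.3)
M = -2106 (M = (-14 + 1)*(-26 + 188) = -13*162 = -2106)
M - W = -2106 - 1*(-8407/3) = -2106 + 8407/3 = 2089/3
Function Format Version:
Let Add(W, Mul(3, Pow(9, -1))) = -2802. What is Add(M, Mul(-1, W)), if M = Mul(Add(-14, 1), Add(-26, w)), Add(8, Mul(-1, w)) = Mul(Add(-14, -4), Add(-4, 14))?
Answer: Rational(2089, 3) ≈ 696.33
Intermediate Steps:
w = 188 (w = Add(8, Mul(-1, Mul(Add(-14, -4), Add(-4, 14)))) = Add(8, Mul(-1, Mul(-18, 10))) = Add(8, Mul(-1, -180)) = Add(8, 180) = 188)
W = Rational(-8407, 3) (W = Add(Rational(-1, 3), -2802) = Rational(-8407, 3) ≈ -2802.3)
M = -2106 (M = Mul(Add(-14, 1), Add(-26, 188)) = Mul(-13, 162) = -2106)
Add(M, Mul(-1, W)) = Add(-2106, Mul(-1, Rational(-8407, 3))) = Add(-2106, Rational(8407, 3)) = Rational(2089, 3)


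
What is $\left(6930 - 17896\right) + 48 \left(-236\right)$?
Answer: $-22294$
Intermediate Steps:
$\left(6930 - 17896\right) + 48 \left(-236\right) = -10966 - 11328 = -22294$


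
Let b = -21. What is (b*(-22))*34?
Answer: 15708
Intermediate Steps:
(b*(-22))*34 = -21*(-22)*34 = 462*34 = 15708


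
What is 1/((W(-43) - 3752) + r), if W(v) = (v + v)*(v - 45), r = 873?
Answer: 1/4689 ≈ 0.00021327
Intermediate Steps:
W(v) = 2*v*(-45 + v) (W(v) = (2*v)*(-45 + v) = 2*v*(-45 + v))
1/((W(-43) - 3752) + r) = 1/((2*(-43)*(-45 - 43) - 3752) + 873) = 1/((2*(-43)*(-88) - 3752) + 873) = 1/((7568 - 3752) + 873) = 1/(3816 + 873) = 1/4689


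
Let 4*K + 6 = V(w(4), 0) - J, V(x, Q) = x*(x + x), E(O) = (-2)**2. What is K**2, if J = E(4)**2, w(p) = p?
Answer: 25/4 ≈ 6.2500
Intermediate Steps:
E(O) = 4
V(x, Q) = 2*x**2 (V(x, Q) = x*(2*x) = 2*x**2)
J = 16 (J = 4**2 = 16)
K = 5/2 (K = -3/2 + (2*4**2 - 1*16)/4 = -3/2 + (2*16 - 16)/4 = -3/2 + (32 - 16)/4 = -3/2 + (1/4)*16 = -3/2 + 4 = 5/2 ≈ 2.5000)
K**2 = (5/2)**2 = 25/4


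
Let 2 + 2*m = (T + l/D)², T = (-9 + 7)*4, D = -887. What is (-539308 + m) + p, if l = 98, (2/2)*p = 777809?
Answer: 187670283318/786769 ≈ 2.3853e+5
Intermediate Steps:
p = 777809
T = -8 (T = -2*4 = -8)
m = 25090049/786769 (m = -1 + (-8 + 98/(-887))²/2 = -1 + (-8 + 98*(-1/887))²/2 = -1 + (-8 - 98/887)²/2 = -1 + (-7194/887)²/2 = -1 + (½)*(51753636/786769) = -1 + 25876818/786769 = 25090049/786769 ≈ 31.890)
(-539308 + m) + p = (-539308 + 25090049/786769) + 777809 = -424285725803/786769 + 777809 = 187670283318/786769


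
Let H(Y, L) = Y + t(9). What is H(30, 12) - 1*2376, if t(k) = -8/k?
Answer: -21122/9 ≈ -2346.9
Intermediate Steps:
H(Y, L) = -8/9 + Y (H(Y, L) = Y - 8/9 = -8/9 + Y)
H(30, 12) - 1*2376 = (-8/9 + 30) - 1*2376 = 262/9 - 2376 = -21122/9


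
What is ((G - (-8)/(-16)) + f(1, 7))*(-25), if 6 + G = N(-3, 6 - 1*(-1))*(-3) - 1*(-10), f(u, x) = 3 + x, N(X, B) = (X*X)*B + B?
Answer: 9825/2 ≈ 4912.5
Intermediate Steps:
N(X, B) = B + B*X**2 (N(X, B) = X**2*B + B = B*X**2 + B = B + B*X**2)
G = -206 (G = -6 + (((6 - 1*(-1))*(1 + (-3)**2))*(-3) - 1*(-10)) = -6 + (((6 + 1)*(1 + 9))*(-3) + 10) = -6 + ((7*10)*(-3) + 10) = -6 + (70*(-3) + 10) = -6 + (-210 + 10) = -6 - 200 = -206)
((G - (-8)/(-16)) + f(1, 7))*(-25) = ((-206 - (-8)/(-16)) + (3 + 7))*(-25) = ((-206 - (-8)*(-1)/16) + 10)*(-25) = ((-206 - 1*1/2) + 10)*(-25) = ((-206 - 1/2) + 10)*(-25) = (-413/2 + 10)*(-25) = -393/2*(-25) = 9825/2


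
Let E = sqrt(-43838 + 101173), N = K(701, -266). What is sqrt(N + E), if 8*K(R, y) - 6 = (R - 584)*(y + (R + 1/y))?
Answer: sqrt(1800760017 + 283024*sqrt(57335))/532 ≈ 81.253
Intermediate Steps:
K(R, y) = 3/4 + (-584 + R)*(R + y + 1/y)/8 (K(R, y) = 3/4 + ((R - 584)*(y + (R + 1/y)))/8 = 3/4 + ((-584 + R)*(R + y + 1/y))/8 = 3/4 + (-584 + R)*(R + y + 1/y)/8)
N = 13539549/2128 (N = (1/8)*(-584 + 701 - 266*(6 + 701**2 - 584*701 - 584*(-266) + 701*(-266)))/(-266) = (1/8)*(-1/266)*(-584 + 701 - 266*(6 + 491401 - 409384 + 155344 - 186466)) = (1/8)*(-1/266)*(-584 + 701 - 266*50901) = (1/8)*(-1/266)*(-584 + 701 - 13539666) = (1/8)*(-1/266)*(-13539549) = 13539549/2128 ≈ 6362.6)
E = sqrt(57335) ≈ 239.45
sqrt(N + E) = sqrt(13539549/2128 + sqrt(57335))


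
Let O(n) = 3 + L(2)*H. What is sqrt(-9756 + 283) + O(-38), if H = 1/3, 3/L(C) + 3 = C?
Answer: 2 + I*sqrt(9473) ≈ 2.0 + 97.329*I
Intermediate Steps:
L(C) = 3/(-3 + C)
H = 1/3 ≈ 0.33333
O(n) = 2 (O(n) = 3 + (3/(-3 + 2))*(1/3) = 3 + (3/(-1))*(1/3) = 3 + (3*(-1))*(1/3) = 3 - 3*1/3 = 3 - 1 = 2)
sqrt(-9756 + 283) + O(-38) = sqrt(-9756 + 283) + 2 = sqrt(-9473) + 2 = I*sqrt(9473) + 2 = 2 + I*sqrt(9473)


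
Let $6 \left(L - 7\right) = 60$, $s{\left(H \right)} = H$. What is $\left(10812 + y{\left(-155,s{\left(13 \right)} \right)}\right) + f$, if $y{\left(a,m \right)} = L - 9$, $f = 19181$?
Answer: $30001$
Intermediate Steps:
$L = 17$ ($L = 7 + \frac{1}{6} \cdot 60 = 7 + 10 = 17$)
$y{\left(a,m \right)} = 8$ ($y{\left(a,m \right)} = 17 - 9 = 8$)
$\left(10812 + y{\left(-155,s{\left(13 \right)} \right)}\right) + f = \left(10812 + 8\right) + 19181 = 10820 + 19181 = 30001$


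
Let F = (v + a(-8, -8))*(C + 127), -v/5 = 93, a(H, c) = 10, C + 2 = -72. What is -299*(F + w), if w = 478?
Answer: 7067463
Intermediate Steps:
C = -74 (C = -2 - 72 = -74)
v = -465 (v = -5*93 = -465)
F = -24115 (F = (-465 + 10)*(-74 + 127) = -455*53 = -24115)
-299*(F + w) = -299*(-24115 + 478) = -299*(-23637) = 7067463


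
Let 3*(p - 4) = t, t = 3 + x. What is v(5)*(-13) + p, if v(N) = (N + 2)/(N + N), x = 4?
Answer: -83/30 ≈ -2.7667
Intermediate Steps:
t = 7 (t = 3 + 4 = 7)
v(N) = (2 + N)/(2*N) (v(N) = (2 + N)/((2*N)) = (2 + N)*(1/(2*N)) = (2 + N)/(2*N))
p = 19/3 (p = 4 + (⅓)*7 = 4 + 7/3 = 19/3 ≈ 6.3333)
v(5)*(-13) + p = ((½)*(2 + 5)/5)*(-13) + 19/3 = ((½)*(⅕)*7)*(-13) + 19/3 = (7/10)*(-13) + 19/3 = -91/10 + 19/3 = -83/30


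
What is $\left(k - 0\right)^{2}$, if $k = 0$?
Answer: $0$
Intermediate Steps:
$\left(k - 0\right)^{2} = \left(0 - 0\right)^{2} = \left(0 + 0\right)^{2} = 0^{2} = 0$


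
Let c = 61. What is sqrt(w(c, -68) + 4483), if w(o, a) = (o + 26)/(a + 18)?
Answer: sqrt(448126)/10 ≈ 66.942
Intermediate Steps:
w(o, a) = (26 + o)/(18 + a)
sqrt(w(c, -68) + 4483) = sqrt((26 + 61)/(18 - 68) + 4483) = sqrt(87/(-50) + 4483) = sqrt(-1/50*87 + 4483) = sqrt(-87/50 + 4483) = sqrt(224063/50) = sqrt(448126)/10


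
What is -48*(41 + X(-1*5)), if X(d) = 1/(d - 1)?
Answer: -1960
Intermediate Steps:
X(d) = 1/(-1 + d)
-48*(41 + X(-1*5)) = -48*(41 + 1/(-1 - 1*5)) = -48*(41 + 1/(-1 - 5)) = -48*(41 + 1/(-6)) = -48*(41 - 1/6) = -48*245/6 = -1960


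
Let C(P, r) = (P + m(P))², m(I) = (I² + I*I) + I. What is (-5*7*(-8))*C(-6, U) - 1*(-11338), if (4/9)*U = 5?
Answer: 1019338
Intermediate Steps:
m(I) = I + 2*I² (m(I) = (I² + I²) + I = 2*I² + I = I + 2*I²)
U = 45/4 (U = (9/4)*5 = 45/4 ≈ 11.250)
C(P, r) = (P + P*(1 + 2*P))²
(-5*7*(-8))*C(-6, U) - 1*(-11338) = (-5*7*(-8))*(4*(-6)²*(1 - 6)²) - 1*(-11338) = (-35*(-8))*(4*36*(-5)²) + 11338 = 280*(4*36*25) + 11338 = 280*3600 + 11338 = 1008000 + 11338 = 1019338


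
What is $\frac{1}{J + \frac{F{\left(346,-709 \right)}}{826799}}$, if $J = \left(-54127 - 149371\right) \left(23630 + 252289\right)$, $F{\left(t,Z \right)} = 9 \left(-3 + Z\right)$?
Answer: $- \frac{826799}{46423907833583346} \approx -1.781 \cdot 10^{-11}$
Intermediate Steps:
$F{\left(t,Z \right)} = -27 + 9 Z$
$J = -56148964662$ ($J = \left(-203498\right) 275919 = -56148964662$)
$\frac{1}{J + \frac{F{\left(346,-709 \right)}}{826799}} = \frac{1}{-56148964662 + \frac{-27 + 9 \left(-709\right)}{826799}} = \frac{1}{-56148964662 + \left(-27 - 6381\right) \frac{1}{826799}} = \frac{1}{-56148964662 - \frac{6408}{826799}} = \frac{1}{- \frac{46423907833583346}{826799}} = - \frac{826799}{46423907833583346}$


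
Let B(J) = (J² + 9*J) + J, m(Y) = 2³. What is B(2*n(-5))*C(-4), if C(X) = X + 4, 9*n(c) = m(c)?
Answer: 0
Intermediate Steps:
m(Y) = 8
n(c) = 8/9 (n(c) = (⅑)*8 = 8/9)
C(X) = 4 + X
B(J) = J² + 10*J
B(2*n(-5))*C(-4) = ((2*(8/9))*(10 + 2*(8/9)))*(4 - 4) = (16*(10 + 16/9)/9)*0 = ((16/9)*(106/9))*0 = (1696/81)*0 = 0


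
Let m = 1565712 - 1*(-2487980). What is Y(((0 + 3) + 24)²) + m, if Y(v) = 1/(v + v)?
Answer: 5910282937/1458 ≈ 4.0537e+6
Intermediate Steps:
Y(v) = 1/(2*v)
m = 4053692 (m = 1565712 + 2487980 = 4053692)
Y(((0 + 3) + 24)²) + m = 1/(2*(((0 + 3) + 24)²)) + 4053692 = 1/(2*((3 + 24)²)) + 4053692 = 1/(2*(27²)) + 4053692 = (½)/729 + 4053692 = (½)*(1/729) + 4053692 = 1/1458 + 4053692 = 5910282937/1458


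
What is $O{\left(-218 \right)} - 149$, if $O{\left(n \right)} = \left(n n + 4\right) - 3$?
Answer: $47376$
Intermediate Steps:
$O{\left(n \right)} = 1 + n^{2}$ ($O{\left(n \right)} = \left(n^{2} + 4\right) - 3 = \left(4 + n^{2}\right) - 3 = 1 + n^{2}$)
$O{\left(-218 \right)} - 149 = \left(1 + \left(-218\right)^{2}\right) - 149 = \left(1 + 47524\right) - 149 = 47525 - 149 = 47376$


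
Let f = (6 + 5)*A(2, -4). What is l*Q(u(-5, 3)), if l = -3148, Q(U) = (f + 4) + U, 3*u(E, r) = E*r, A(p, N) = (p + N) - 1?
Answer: 107032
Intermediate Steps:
A(p, N) = -1 + N + p (A(p, N) = (N + p) - 1 = -1 + N + p)
f = -33 (f = (6 + 5)*(-1 - 4 + 2) = 11*(-3) = -33)
u(E, r) = E*r/3 (u(E, r) = (E*r)/3 = E*r/3)
Q(U) = -29 + U (Q(U) = (-33 + 4) + U = -29 + U)
l*Q(u(-5, 3)) = -3148*(-29 + (⅓)*(-5)*3) = -3148*(-29 - 5) = -3148*(-34) = 107032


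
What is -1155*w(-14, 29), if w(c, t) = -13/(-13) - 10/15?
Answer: -385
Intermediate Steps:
w(c, t) = ⅓ (w(c, t) = -13*(-1/13) - 10*1/15 = 1 - ⅔ = ⅓)
-1155*w(-14, 29) = -1155*⅓ = -385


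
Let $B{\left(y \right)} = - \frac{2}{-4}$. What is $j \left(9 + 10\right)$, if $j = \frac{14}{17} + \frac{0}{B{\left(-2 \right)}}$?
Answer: $\frac{266}{17} \approx 15.647$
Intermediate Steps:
$B{\left(y \right)} = \frac{1}{2}$ ($B{\left(y \right)} = \left(-2\right) \left(- \frac{1}{4}\right) = \frac{1}{2}$)
$j = \frac{14}{17}$ ($j = \frac{14}{17} + 0 \frac{1}{\frac{1}{2}} = 14 \cdot \frac{1}{17} + 0 \cdot 2 = \frac{14}{17} + 0 = \frac{14}{17} \approx 0.82353$)
$j \left(9 + 10\right) = \frac{14 \left(9 + 10\right)}{17} = \frac{14}{17} \cdot 19 = \frac{266}{17}$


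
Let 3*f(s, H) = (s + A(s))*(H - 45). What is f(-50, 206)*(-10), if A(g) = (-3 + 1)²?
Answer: 74060/3 ≈ 24687.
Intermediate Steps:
A(g) = 4 (A(g) = (-2)² = 4)
f(s, H) = (-45 + H)*(4 + s)/3 (f(s, H) = ((s + 4)*(H - 45))/3 = ((4 + s)*(-45 + H))/3 = ((-45 + H)*(4 + s))/3 = (-45 + H)*(4 + s)/3)
f(-50, 206)*(-10) = (-60 - 15*(-50) + (4/3)*206 + (⅓)*206*(-50))*(-10) = (-60 + 750 + 824/3 - 10300/3)*(-10) = -7406/3*(-10) = 74060/3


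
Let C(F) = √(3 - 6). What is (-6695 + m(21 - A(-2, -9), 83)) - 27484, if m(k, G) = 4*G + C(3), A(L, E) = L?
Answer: -33847 + I*√3 ≈ -33847.0 + 1.732*I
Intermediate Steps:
C(F) = I*√3 (C(F) = √(-3) = I*√3)
m(k, G) = 4*G + I*√3
(-6695 + m(21 - A(-2, -9), 83)) - 27484 = (-6695 + (4*83 + I*√3)) - 27484 = (-6695 + (332 + I*√3)) - 27484 = (-6363 + I*√3) - 27484 = -33847 + I*√3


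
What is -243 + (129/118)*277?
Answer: 7059/118 ≈ 59.822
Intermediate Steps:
-243 + (129/118)*277 = -243 + 35733/118 = 7059/118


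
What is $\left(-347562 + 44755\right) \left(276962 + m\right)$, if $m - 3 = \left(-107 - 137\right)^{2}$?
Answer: $-101894858307$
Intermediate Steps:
$m = 59539$ ($m = 3 + \left(-107 - 137\right)^{2} = 3 + \left(-244\right)^{2} = 3 + 59536 = 59539$)
$\left(-347562 + 44755\right) \left(276962 + m\right) = \left(-347562 + 44755\right) \left(276962 + 59539\right) = \left(-302807\right) 336501 = -101894858307$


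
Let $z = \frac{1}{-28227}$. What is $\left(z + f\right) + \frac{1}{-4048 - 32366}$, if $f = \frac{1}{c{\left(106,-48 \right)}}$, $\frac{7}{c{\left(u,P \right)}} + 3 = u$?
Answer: $\frac{5041377107}{342619326} \approx 14.714$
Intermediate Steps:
$c{\left(u,P \right)} = \frac{7}{-3 + u}$
$z = - \frac{1}{28227} \approx -3.5427 \cdot 10^{-5}$
$f = \frac{103}{7}$ ($f = \frac{1}{7 \frac{1}{-3 + 106}} = \frac{1}{7 \cdot \frac{1}{103}} = \frac{1}{\frac{7}{103}} = \frac{103}{7} \approx 14.714$)
$\left(z + f\right) + \frac{1}{-4048 - 32366} = \left(- \frac{1}{28227} + \frac{103}{7}\right) + \frac{1}{-4048 - 32366} = \frac{2907374}{197589} + \frac{1}{-36414} = \frac{2907374}{197589} - \frac{1}{36414} = \frac{5041377107}{342619326}$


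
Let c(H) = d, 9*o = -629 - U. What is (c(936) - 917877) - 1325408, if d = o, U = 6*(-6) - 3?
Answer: -20190155/9 ≈ -2.2434e+6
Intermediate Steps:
U = -39 (U = -36 - 3 = -39)
o = -590/9 (o = (-629 - 1*(-39))/9 = (-629 + 39)/9 = (1/9)*(-590) = -590/9 ≈ -65.556)
d = -590/9 ≈ -65.556
c(H) = -590/9
(c(936) - 917877) - 1325408 = (-590/9 - 917877) - 1325408 = -8261483/9 - 1325408 = -20190155/9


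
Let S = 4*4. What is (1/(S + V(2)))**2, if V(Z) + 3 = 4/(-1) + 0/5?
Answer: 1/81 ≈ 0.012346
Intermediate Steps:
S = 16
V(Z) = -7 (V(Z) = -3 + (4/(-1) + 0/5) = -3 + (4*(-1) + 0*(1/5)) = -3 + (-4 + 0) = -3 - 4 = -7)
(1/(S + V(2)))**2 = (1/(16 - 7))**2 = (1/9)**2 = 1/81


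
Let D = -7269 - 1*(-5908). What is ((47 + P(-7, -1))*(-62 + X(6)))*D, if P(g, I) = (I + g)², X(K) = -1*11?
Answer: 11028183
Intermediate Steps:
D = -1361 (D = -7269 + 5908 = -1361)
X(K) = -11
((47 + P(-7, -1))*(-62 + X(6)))*D = ((47 + (-1 - 7)²)*(-62 - 11))*(-1361) = ((47 + (-8)²)*(-73))*(-1361) = ((47 + 64)*(-73))*(-1361) = (111*(-73))*(-1361) = -8103*(-1361) = 11028183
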